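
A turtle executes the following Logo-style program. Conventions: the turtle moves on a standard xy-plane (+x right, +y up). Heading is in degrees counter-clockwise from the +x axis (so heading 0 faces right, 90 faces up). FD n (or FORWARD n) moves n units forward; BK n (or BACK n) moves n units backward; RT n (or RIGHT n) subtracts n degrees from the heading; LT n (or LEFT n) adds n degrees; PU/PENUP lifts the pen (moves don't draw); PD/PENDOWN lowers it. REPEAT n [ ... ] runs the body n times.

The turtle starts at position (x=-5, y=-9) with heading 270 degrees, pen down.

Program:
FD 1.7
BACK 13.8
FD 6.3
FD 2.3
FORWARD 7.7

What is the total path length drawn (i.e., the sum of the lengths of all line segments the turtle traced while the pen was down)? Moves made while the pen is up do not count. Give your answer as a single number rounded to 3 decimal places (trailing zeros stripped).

Executing turtle program step by step:
Start: pos=(-5,-9), heading=270, pen down
FD 1.7: (-5,-9) -> (-5,-10.7) [heading=270, draw]
BK 13.8: (-5,-10.7) -> (-5,3.1) [heading=270, draw]
FD 6.3: (-5,3.1) -> (-5,-3.2) [heading=270, draw]
FD 2.3: (-5,-3.2) -> (-5,-5.5) [heading=270, draw]
FD 7.7: (-5,-5.5) -> (-5,-13.2) [heading=270, draw]
Final: pos=(-5,-13.2), heading=270, 5 segment(s) drawn

Segment lengths:
  seg 1: (-5,-9) -> (-5,-10.7), length = 1.7
  seg 2: (-5,-10.7) -> (-5,3.1), length = 13.8
  seg 3: (-5,3.1) -> (-5,-3.2), length = 6.3
  seg 4: (-5,-3.2) -> (-5,-5.5), length = 2.3
  seg 5: (-5,-5.5) -> (-5,-13.2), length = 7.7
Total = 31.8

Answer: 31.8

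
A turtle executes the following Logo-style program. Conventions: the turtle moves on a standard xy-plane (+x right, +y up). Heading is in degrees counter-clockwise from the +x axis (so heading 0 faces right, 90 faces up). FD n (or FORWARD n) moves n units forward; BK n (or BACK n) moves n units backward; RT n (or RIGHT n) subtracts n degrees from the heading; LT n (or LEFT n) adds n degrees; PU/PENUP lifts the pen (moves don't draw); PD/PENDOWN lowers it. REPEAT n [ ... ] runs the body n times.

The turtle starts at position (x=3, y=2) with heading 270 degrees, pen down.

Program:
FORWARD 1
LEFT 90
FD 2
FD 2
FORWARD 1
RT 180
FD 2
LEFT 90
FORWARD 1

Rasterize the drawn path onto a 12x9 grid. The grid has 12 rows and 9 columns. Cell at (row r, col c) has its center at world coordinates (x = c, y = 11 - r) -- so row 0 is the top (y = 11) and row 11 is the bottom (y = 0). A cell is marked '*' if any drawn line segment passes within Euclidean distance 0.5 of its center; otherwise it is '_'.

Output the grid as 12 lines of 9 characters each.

Segment 0: (3,2) -> (3,1)
Segment 1: (3,1) -> (5,1)
Segment 2: (5,1) -> (7,1)
Segment 3: (7,1) -> (8,1)
Segment 4: (8,1) -> (6,1)
Segment 5: (6,1) -> (6,-0)

Answer: _________
_________
_________
_________
_________
_________
_________
_________
_________
___*_____
___******
______*__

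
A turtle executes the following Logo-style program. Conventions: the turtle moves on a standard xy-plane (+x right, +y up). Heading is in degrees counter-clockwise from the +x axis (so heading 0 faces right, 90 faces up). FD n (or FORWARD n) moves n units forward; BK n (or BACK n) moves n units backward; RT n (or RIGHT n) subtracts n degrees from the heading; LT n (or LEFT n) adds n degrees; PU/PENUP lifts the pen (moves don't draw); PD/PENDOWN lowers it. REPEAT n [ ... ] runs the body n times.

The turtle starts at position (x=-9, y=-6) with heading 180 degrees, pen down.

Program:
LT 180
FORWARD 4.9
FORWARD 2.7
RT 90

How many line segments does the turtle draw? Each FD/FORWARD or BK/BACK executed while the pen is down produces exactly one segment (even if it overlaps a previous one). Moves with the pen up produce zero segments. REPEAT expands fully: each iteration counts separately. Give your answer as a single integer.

Answer: 2

Derivation:
Executing turtle program step by step:
Start: pos=(-9,-6), heading=180, pen down
LT 180: heading 180 -> 0
FD 4.9: (-9,-6) -> (-4.1,-6) [heading=0, draw]
FD 2.7: (-4.1,-6) -> (-1.4,-6) [heading=0, draw]
RT 90: heading 0 -> 270
Final: pos=(-1.4,-6), heading=270, 2 segment(s) drawn
Segments drawn: 2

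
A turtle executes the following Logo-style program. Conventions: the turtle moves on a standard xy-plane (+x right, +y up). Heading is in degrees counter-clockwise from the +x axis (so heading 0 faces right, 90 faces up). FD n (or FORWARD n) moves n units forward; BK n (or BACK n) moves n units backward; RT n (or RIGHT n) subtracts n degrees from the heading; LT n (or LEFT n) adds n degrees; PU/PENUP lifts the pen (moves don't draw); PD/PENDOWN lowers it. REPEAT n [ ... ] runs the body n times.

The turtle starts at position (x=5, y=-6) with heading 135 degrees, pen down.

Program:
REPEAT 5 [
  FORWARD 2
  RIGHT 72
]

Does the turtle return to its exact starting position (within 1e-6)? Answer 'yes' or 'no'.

Answer: yes

Derivation:
Executing turtle program step by step:
Start: pos=(5,-6), heading=135, pen down
REPEAT 5 [
  -- iteration 1/5 --
  FD 2: (5,-6) -> (3.586,-4.586) [heading=135, draw]
  RT 72: heading 135 -> 63
  -- iteration 2/5 --
  FD 2: (3.586,-4.586) -> (4.494,-2.804) [heading=63, draw]
  RT 72: heading 63 -> 351
  -- iteration 3/5 --
  FD 2: (4.494,-2.804) -> (6.469,-3.117) [heading=351, draw]
  RT 72: heading 351 -> 279
  -- iteration 4/5 --
  FD 2: (6.469,-3.117) -> (6.782,-5.092) [heading=279, draw]
  RT 72: heading 279 -> 207
  -- iteration 5/5 --
  FD 2: (6.782,-5.092) -> (5,-6) [heading=207, draw]
  RT 72: heading 207 -> 135
]
Final: pos=(5,-6), heading=135, 5 segment(s) drawn

Start position: (5, -6)
Final position: (5, -6)
Distance = 0; < 1e-6 -> CLOSED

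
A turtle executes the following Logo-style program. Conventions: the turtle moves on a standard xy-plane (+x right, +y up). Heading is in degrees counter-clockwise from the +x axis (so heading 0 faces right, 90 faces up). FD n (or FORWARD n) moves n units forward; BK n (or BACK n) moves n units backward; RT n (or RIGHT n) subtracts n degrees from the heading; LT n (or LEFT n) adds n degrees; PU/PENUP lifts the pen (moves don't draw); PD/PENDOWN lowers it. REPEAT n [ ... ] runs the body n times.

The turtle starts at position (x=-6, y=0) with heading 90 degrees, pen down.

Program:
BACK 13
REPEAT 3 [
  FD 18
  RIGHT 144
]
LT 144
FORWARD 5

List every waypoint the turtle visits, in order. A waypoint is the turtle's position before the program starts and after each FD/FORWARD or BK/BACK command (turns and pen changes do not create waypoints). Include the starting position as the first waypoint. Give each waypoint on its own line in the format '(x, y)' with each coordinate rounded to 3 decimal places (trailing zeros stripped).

Answer: (-6, 0)
(-6, -13)
(-6, 5)
(4.58, -9.562)
(-12.539, -4)
(-17.294, -2.455)

Derivation:
Executing turtle program step by step:
Start: pos=(-6,0), heading=90, pen down
BK 13: (-6,0) -> (-6,-13) [heading=90, draw]
REPEAT 3 [
  -- iteration 1/3 --
  FD 18: (-6,-13) -> (-6,5) [heading=90, draw]
  RT 144: heading 90 -> 306
  -- iteration 2/3 --
  FD 18: (-6,5) -> (4.58,-9.562) [heading=306, draw]
  RT 144: heading 306 -> 162
  -- iteration 3/3 --
  FD 18: (4.58,-9.562) -> (-12.539,-4) [heading=162, draw]
  RT 144: heading 162 -> 18
]
LT 144: heading 18 -> 162
FD 5: (-12.539,-4) -> (-17.294,-2.455) [heading=162, draw]
Final: pos=(-17.294,-2.455), heading=162, 5 segment(s) drawn
Waypoints (6 total):
(-6, 0)
(-6, -13)
(-6, 5)
(4.58, -9.562)
(-12.539, -4)
(-17.294, -2.455)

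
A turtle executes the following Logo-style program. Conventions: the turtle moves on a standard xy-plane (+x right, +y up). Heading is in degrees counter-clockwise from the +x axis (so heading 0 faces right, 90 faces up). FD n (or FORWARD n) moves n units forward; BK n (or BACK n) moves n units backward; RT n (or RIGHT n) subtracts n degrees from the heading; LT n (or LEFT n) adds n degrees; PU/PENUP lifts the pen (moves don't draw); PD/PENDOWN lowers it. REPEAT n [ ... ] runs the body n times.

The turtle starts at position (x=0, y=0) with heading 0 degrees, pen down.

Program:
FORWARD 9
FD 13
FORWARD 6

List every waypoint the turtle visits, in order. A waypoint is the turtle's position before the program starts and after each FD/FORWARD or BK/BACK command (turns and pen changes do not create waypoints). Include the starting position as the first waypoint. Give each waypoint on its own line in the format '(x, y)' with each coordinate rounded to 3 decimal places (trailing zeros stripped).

Answer: (0, 0)
(9, 0)
(22, 0)
(28, 0)

Derivation:
Executing turtle program step by step:
Start: pos=(0,0), heading=0, pen down
FD 9: (0,0) -> (9,0) [heading=0, draw]
FD 13: (9,0) -> (22,0) [heading=0, draw]
FD 6: (22,0) -> (28,0) [heading=0, draw]
Final: pos=(28,0), heading=0, 3 segment(s) drawn
Waypoints (4 total):
(0, 0)
(9, 0)
(22, 0)
(28, 0)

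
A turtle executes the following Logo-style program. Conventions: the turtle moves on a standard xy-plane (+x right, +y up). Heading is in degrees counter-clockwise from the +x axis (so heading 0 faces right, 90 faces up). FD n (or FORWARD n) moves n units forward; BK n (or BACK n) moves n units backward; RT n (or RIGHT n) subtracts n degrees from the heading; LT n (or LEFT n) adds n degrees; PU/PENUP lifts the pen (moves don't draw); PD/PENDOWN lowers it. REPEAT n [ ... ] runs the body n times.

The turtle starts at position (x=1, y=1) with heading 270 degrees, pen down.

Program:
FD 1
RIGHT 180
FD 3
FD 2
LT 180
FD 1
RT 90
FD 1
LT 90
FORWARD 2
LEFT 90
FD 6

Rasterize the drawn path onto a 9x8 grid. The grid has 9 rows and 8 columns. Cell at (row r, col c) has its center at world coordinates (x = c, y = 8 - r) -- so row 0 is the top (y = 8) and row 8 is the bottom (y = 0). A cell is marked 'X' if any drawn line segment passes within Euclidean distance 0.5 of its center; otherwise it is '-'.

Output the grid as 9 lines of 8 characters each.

Answer: --------
--------
--------
-X------
XX------
XX------
XXXXXXX-
-X------
-X------

Derivation:
Segment 0: (1,1) -> (1,0)
Segment 1: (1,0) -> (1,3)
Segment 2: (1,3) -> (1,5)
Segment 3: (1,5) -> (1,4)
Segment 4: (1,4) -> (0,4)
Segment 5: (0,4) -> (-0,2)
Segment 6: (-0,2) -> (6,2)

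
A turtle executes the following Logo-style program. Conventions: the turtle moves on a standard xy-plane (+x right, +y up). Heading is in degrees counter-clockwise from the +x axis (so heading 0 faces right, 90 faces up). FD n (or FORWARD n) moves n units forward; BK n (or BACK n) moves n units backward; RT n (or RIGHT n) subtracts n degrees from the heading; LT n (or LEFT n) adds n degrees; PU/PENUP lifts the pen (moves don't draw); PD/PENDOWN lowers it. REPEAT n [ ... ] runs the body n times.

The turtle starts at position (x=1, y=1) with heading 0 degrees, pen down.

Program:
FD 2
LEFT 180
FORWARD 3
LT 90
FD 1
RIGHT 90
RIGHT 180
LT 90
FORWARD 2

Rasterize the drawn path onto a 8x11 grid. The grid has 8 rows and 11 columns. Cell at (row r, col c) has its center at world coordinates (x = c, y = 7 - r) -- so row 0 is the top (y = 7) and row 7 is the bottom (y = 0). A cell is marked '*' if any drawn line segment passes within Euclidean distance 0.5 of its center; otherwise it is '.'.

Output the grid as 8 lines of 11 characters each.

Answer: ...........
...........
...........
...........
...........
*..........
****.......
*..........

Derivation:
Segment 0: (1,1) -> (3,1)
Segment 1: (3,1) -> (0,1)
Segment 2: (0,1) -> (-0,0)
Segment 3: (-0,0) -> (-0,2)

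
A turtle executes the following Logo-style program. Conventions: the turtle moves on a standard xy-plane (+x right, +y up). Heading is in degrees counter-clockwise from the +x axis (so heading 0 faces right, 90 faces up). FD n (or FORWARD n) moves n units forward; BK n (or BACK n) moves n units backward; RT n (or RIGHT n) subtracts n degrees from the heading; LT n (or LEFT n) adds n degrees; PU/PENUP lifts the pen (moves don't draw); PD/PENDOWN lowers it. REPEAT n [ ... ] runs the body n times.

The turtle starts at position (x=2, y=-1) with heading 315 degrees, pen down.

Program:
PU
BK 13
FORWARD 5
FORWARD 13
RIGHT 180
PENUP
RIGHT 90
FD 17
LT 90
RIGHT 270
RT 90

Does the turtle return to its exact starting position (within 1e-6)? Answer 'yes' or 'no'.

Answer: no

Derivation:
Executing turtle program step by step:
Start: pos=(2,-1), heading=315, pen down
PU: pen up
BK 13: (2,-1) -> (-7.192,8.192) [heading=315, move]
FD 5: (-7.192,8.192) -> (-3.657,4.657) [heading=315, move]
FD 13: (-3.657,4.657) -> (5.536,-4.536) [heading=315, move]
RT 180: heading 315 -> 135
PU: pen up
RT 90: heading 135 -> 45
FD 17: (5.536,-4.536) -> (17.556,7.485) [heading=45, move]
LT 90: heading 45 -> 135
RT 270: heading 135 -> 225
RT 90: heading 225 -> 135
Final: pos=(17.556,7.485), heading=135, 0 segment(s) drawn

Start position: (2, -1)
Final position: (17.556, 7.485)
Distance = 17.72; >= 1e-6 -> NOT closed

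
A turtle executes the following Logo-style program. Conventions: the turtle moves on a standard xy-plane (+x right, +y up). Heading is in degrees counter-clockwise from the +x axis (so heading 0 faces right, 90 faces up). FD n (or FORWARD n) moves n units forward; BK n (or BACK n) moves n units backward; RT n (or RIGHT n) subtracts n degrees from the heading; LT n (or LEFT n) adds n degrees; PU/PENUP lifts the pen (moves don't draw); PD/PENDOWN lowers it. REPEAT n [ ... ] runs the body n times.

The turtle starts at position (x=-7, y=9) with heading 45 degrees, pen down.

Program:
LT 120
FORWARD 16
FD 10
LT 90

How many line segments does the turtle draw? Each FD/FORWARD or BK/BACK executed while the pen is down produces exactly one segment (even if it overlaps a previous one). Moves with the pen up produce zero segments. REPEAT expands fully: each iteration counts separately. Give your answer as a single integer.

Executing turtle program step by step:
Start: pos=(-7,9), heading=45, pen down
LT 120: heading 45 -> 165
FD 16: (-7,9) -> (-22.455,13.141) [heading=165, draw]
FD 10: (-22.455,13.141) -> (-32.114,15.729) [heading=165, draw]
LT 90: heading 165 -> 255
Final: pos=(-32.114,15.729), heading=255, 2 segment(s) drawn
Segments drawn: 2

Answer: 2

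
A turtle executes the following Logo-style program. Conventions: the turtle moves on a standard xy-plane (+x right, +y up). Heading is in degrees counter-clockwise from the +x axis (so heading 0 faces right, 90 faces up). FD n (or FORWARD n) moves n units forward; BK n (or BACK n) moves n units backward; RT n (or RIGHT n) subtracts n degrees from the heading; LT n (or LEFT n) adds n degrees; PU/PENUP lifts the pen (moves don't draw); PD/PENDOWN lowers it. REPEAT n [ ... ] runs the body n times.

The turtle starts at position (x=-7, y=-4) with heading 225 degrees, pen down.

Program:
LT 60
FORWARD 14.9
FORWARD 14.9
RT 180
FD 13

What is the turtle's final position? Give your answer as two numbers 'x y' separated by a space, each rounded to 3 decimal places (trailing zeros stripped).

Answer: -2.652 -20.228

Derivation:
Executing turtle program step by step:
Start: pos=(-7,-4), heading=225, pen down
LT 60: heading 225 -> 285
FD 14.9: (-7,-4) -> (-3.144,-18.392) [heading=285, draw]
FD 14.9: (-3.144,-18.392) -> (0.713,-32.785) [heading=285, draw]
RT 180: heading 285 -> 105
FD 13: (0.713,-32.785) -> (-2.652,-20.228) [heading=105, draw]
Final: pos=(-2.652,-20.228), heading=105, 3 segment(s) drawn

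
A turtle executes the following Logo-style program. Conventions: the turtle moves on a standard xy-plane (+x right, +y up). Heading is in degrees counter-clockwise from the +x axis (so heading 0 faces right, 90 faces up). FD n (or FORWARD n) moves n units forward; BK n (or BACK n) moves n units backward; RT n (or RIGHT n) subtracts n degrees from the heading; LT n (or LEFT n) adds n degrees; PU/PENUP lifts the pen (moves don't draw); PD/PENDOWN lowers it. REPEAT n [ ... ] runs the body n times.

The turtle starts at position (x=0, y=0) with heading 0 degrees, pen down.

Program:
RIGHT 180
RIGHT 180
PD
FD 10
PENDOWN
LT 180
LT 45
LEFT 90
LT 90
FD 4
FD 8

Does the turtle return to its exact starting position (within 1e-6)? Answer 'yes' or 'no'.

Executing turtle program step by step:
Start: pos=(0,0), heading=0, pen down
RT 180: heading 0 -> 180
RT 180: heading 180 -> 0
PD: pen down
FD 10: (0,0) -> (10,0) [heading=0, draw]
PD: pen down
LT 180: heading 0 -> 180
LT 45: heading 180 -> 225
LT 90: heading 225 -> 315
LT 90: heading 315 -> 45
FD 4: (10,0) -> (12.828,2.828) [heading=45, draw]
FD 8: (12.828,2.828) -> (18.485,8.485) [heading=45, draw]
Final: pos=(18.485,8.485), heading=45, 3 segment(s) drawn

Start position: (0, 0)
Final position: (18.485, 8.485)
Distance = 20.34; >= 1e-6 -> NOT closed

Answer: no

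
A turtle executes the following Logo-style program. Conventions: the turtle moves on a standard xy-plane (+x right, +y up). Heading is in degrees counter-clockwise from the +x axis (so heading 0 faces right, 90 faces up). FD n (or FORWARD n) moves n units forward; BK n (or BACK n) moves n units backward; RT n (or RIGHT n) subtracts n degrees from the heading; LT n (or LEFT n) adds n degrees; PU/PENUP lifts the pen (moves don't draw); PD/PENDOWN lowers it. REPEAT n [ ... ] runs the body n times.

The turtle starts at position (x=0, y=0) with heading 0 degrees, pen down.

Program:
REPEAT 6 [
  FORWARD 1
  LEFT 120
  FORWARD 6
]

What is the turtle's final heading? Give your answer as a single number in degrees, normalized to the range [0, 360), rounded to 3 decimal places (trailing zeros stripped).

Answer: 0

Derivation:
Executing turtle program step by step:
Start: pos=(0,0), heading=0, pen down
REPEAT 6 [
  -- iteration 1/6 --
  FD 1: (0,0) -> (1,0) [heading=0, draw]
  LT 120: heading 0 -> 120
  FD 6: (1,0) -> (-2,5.196) [heading=120, draw]
  -- iteration 2/6 --
  FD 1: (-2,5.196) -> (-2.5,6.062) [heading=120, draw]
  LT 120: heading 120 -> 240
  FD 6: (-2.5,6.062) -> (-5.5,0.866) [heading=240, draw]
  -- iteration 3/6 --
  FD 1: (-5.5,0.866) -> (-6,0) [heading=240, draw]
  LT 120: heading 240 -> 0
  FD 6: (-6,0) -> (0,0) [heading=0, draw]
  -- iteration 4/6 --
  FD 1: (0,0) -> (1,0) [heading=0, draw]
  LT 120: heading 0 -> 120
  FD 6: (1,0) -> (-2,5.196) [heading=120, draw]
  -- iteration 5/6 --
  FD 1: (-2,5.196) -> (-2.5,6.062) [heading=120, draw]
  LT 120: heading 120 -> 240
  FD 6: (-2.5,6.062) -> (-5.5,0.866) [heading=240, draw]
  -- iteration 6/6 --
  FD 1: (-5.5,0.866) -> (-6,0) [heading=240, draw]
  LT 120: heading 240 -> 0
  FD 6: (-6,0) -> (0,0) [heading=0, draw]
]
Final: pos=(0,0), heading=0, 12 segment(s) drawn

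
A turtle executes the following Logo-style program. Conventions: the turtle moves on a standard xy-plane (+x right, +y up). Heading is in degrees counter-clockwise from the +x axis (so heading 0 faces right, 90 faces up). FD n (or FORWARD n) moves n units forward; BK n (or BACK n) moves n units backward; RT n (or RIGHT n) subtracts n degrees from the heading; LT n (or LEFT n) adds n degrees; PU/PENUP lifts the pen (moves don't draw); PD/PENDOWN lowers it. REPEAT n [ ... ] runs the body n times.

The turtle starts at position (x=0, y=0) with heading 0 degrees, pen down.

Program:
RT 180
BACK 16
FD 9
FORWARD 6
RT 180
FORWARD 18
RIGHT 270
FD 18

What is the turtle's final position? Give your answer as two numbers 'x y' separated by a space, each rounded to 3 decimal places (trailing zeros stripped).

Answer: 19 18

Derivation:
Executing turtle program step by step:
Start: pos=(0,0), heading=0, pen down
RT 180: heading 0 -> 180
BK 16: (0,0) -> (16,0) [heading=180, draw]
FD 9: (16,0) -> (7,0) [heading=180, draw]
FD 6: (7,0) -> (1,0) [heading=180, draw]
RT 180: heading 180 -> 0
FD 18: (1,0) -> (19,0) [heading=0, draw]
RT 270: heading 0 -> 90
FD 18: (19,0) -> (19,18) [heading=90, draw]
Final: pos=(19,18), heading=90, 5 segment(s) drawn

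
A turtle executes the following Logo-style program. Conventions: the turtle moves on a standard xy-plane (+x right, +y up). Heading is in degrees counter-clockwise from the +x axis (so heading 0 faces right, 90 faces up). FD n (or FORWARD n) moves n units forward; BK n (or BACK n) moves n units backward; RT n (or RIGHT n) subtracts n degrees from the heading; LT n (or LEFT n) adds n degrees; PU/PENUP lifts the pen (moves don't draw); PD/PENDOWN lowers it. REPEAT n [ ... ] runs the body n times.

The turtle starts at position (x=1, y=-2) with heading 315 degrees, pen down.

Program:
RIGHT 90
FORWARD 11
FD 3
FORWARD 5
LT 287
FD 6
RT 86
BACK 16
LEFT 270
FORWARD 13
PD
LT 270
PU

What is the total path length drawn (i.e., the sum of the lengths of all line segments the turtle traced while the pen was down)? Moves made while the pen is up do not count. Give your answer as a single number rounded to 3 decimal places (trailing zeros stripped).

Executing turtle program step by step:
Start: pos=(1,-2), heading=315, pen down
RT 90: heading 315 -> 225
FD 11: (1,-2) -> (-6.778,-9.778) [heading=225, draw]
FD 3: (-6.778,-9.778) -> (-8.899,-11.899) [heading=225, draw]
FD 5: (-8.899,-11.899) -> (-12.435,-15.435) [heading=225, draw]
LT 287: heading 225 -> 152
FD 6: (-12.435,-15.435) -> (-17.733,-12.618) [heading=152, draw]
RT 86: heading 152 -> 66
BK 16: (-17.733,-12.618) -> (-24.241,-27.235) [heading=66, draw]
LT 270: heading 66 -> 336
FD 13: (-24.241,-27.235) -> (-12.364,-32.523) [heading=336, draw]
PD: pen down
LT 270: heading 336 -> 246
PU: pen up
Final: pos=(-12.364,-32.523), heading=246, 6 segment(s) drawn

Segment lengths:
  seg 1: (1,-2) -> (-6.778,-9.778), length = 11
  seg 2: (-6.778,-9.778) -> (-8.899,-11.899), length = 3
  seg 3: (-8.899,-11.899) -> (-12.435,-15.435), length = 5
  seg 4: (-12.435,-15.435) -> (-17.733,-12.618), length = 6
  seg 5: (-17.733,-12.618) -> (-24.241,-27.235), length = 16
  seg 6: (-24.241,-27.235) -> (-12.364,-32.523), length = 13
Total = 54

Answer: 54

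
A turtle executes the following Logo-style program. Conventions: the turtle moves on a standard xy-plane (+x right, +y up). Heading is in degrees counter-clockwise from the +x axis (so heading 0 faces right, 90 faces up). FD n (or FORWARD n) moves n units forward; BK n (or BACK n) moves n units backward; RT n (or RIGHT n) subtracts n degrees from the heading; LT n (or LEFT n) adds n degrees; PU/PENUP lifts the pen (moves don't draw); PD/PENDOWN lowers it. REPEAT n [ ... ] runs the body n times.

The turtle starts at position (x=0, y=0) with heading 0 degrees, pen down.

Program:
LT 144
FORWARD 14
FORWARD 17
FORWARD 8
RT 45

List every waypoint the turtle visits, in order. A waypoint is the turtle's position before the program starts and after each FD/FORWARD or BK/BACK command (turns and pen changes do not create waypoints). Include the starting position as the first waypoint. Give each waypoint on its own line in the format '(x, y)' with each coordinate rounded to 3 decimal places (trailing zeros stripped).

Answer: (0, 0)
(-11.326, 8.229)
(-25.08, 18.221)
(-31.552, 22.924)

Derivation:
Executing turtle program step by step:
Start: pos=(0,0), heading=0, pen down
LT 144: heading 0 -> 144
FD 14: (0,0) -> (-11.326,8.229) [heading=144, draw]
FD 17: (-11.326,8.229) -> (-25.08,18.221) [heading=144, draw]
FD 8: (-25.08,18.221) -> (-31.552,22.924) [heading=144, draw]
RT 45: heading 144 -> 99
Final: pos=(-31.552,22.924), heading=99, 3 segment(s) drawn
Waypoints (4 total):
(0, 0)
(-11.326, 8.229)
(-25.08, 18.221)
(-31.552, 22.924)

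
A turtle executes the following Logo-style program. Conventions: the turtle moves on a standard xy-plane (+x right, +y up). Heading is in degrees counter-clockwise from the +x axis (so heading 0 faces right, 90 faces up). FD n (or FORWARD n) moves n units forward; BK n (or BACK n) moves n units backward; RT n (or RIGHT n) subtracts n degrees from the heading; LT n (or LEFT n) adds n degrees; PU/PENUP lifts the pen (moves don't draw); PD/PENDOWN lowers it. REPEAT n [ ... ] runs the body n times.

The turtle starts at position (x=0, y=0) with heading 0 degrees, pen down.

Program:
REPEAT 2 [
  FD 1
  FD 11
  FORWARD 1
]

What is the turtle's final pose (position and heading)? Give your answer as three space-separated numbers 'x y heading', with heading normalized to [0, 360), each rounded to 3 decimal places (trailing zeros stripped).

Executing turtle program step by step:
Start: pos=(0,0), heading=0, pen down
REPEAT 2 [
  -- iteration 1/2 --
  FD 1: (0,0) -> (1,0) [heading=0, draw]
  FD 11: (1,0) -> (12,0) [heading=0, draw]
  FD 1: (12,0) -> (13,0) [heading=0, draw]
  -- iteration 2/2 --
  FD 1: (13,0) -> (14,0) [heading=0, draw]
  FD 11: (14,0) -> (25,0) [heading=0, draw]
  FD 1: (25,0) -> (26,0) [heading=0, draw]
]
Final: pos=(26,0), heading=0, 6 segment(s) drawn

Answer: 26 0 0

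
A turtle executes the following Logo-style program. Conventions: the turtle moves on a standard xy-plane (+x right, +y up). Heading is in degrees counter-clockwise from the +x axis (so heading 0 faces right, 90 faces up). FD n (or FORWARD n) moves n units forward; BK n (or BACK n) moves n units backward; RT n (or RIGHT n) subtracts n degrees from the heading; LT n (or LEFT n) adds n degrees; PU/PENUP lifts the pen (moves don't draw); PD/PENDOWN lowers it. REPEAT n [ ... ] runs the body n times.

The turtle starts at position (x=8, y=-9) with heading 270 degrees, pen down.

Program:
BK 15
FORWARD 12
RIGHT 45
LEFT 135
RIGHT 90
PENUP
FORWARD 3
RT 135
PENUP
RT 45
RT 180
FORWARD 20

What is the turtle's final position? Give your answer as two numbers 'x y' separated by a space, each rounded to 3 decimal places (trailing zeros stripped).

Answer: 8 -29

Derivation:
Executing turtle program step by step:
Start: pos=(8,-9), heading=270, pen down
BK 15: (8,-9) -> (8,6) [heading=270, draw]
FD 12: (8,6) -> (8,-6) [heading=270, draw]
RT 45: heading 270 -> 225
LT 135: heading 225 -> 0
RT 90: heading 0 -> 270
PU: pen up
FD 3: (8,-6) -> (8,-9) [heading=270, move]
RT 135: heading 270 -> 135
PU: pen up
RT 45: heading 135 -> 90
RT 180: heading 90 -> 270
FD 20: (8,-9) -> (8,-29) [heading=270, move]
Final: pos=(8,-29), heading=270, 2 segment(s) drawn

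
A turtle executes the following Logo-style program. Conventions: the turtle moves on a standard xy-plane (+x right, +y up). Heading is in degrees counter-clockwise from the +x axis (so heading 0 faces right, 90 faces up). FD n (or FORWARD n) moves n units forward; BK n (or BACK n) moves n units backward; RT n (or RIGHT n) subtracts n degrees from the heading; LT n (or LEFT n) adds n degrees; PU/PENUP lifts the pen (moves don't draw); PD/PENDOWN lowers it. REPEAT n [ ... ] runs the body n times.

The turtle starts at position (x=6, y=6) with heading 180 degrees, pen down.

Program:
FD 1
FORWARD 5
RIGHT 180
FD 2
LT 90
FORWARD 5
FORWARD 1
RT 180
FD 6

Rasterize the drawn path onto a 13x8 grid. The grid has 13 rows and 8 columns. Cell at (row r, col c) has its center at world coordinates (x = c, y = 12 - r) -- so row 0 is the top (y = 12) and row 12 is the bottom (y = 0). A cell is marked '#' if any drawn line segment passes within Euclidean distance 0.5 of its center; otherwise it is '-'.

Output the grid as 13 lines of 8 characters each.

Answer: --#-----
--#-----
--#-----
--#-----
--#-----
--#-----
#######-
--------
--------
--------
--------
--------
--------

Derivation:
Segment 0: (6,6) -> (5,6)
Segment 1: (5,6) -> (0,6)
Segment 2: (0,6) -> (2,6)
Segment 3: (2,6) -> (2,11)
Segment 4: (2,11) -> (2,12)
Segment 5: (2,12) -> (2,6)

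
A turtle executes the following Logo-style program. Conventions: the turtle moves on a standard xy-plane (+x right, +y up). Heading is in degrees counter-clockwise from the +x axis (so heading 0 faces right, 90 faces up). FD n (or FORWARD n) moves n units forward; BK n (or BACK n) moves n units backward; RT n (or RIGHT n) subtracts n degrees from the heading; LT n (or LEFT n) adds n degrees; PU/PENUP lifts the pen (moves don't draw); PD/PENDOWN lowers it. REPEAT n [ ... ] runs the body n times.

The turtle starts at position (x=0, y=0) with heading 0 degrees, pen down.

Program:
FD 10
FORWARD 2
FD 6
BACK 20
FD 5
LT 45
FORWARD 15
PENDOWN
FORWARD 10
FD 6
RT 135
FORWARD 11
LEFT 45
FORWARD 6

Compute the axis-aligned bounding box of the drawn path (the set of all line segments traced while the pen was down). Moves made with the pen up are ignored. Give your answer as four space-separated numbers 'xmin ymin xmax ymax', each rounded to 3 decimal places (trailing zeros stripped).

Answer: -2 0 29.163 21.92

Derivation:
Executing turtle program step by step:
Start: pos=(0,0), heading=0, pen down
FD 10: (0,0) -> (10,0) [heading=0, draw]
FD 2: (10,0) -> (12,0) [heading=0, draw]
FD 6: (12,0) -> (18,0) [heading=0, draw]
BK 20: (18,0) -> (-2,0) [heading=0, draw]
FD 5: (-2,0) -> (3,0) [heading=0, draw]
LT 45: heading 0 -> 45
FD 15: (3,0) -> (13.607,10.607) [heading=45, draw]
PD: pen down
FD 10: (13.607,10.607) -> (20.678,17.678) [heading=45, draw]
FD 6: (20.678,17.678) -> (24.92,21.92) [heading=45, draw]
RT 135: heading 45 -> 270
FD 11: (24.92,21.92) -> (24.92,10.92) [heading=270, draw]
LT 45: heading 270 -> 315
FD 6: (24.92,10.92) -> (29.163,6.678) [heading=315, draw]
Final: pos=(29.163,6.678), heading=315, 10 segment(s) drawn

Segment endpoints: x in {-2, 0, 3, 10, 12, 13.607, 18, 20.678, 24.92, 29.163}, y in {0, 6.678, 10.607, 10.92, 17.678, 21.92}
xmin=-2, ymin=0, xmax=29.163, ymax=21.92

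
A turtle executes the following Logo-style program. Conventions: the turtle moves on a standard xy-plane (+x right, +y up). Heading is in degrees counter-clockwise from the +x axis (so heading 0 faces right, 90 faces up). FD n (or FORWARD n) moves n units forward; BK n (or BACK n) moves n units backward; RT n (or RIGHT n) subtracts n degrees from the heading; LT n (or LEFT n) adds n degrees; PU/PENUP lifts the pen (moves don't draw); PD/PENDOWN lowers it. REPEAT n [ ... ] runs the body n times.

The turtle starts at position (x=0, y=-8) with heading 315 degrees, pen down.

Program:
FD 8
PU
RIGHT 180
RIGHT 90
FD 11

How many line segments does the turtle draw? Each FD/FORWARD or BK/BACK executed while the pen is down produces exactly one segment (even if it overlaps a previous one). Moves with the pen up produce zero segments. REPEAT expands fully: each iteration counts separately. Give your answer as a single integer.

Answer: 1

Derivation:
Executing turtle program step by step:
Start: pos=(0,-8), heading=315, pen down
FD 8: (0,-8) -> (5.657,-13.657) [heading=315, draw]
PU: pen up
RT 180: heading 315 -> 135
RT 90: heading 135 -> 45
FD 11: (5.657,-13.657) -> (13.435,-5.879) [heading=45, move]
Final: pos=(13.435,-5.879), heading=45, 1 segment(s) drawn
Segments drawn: 1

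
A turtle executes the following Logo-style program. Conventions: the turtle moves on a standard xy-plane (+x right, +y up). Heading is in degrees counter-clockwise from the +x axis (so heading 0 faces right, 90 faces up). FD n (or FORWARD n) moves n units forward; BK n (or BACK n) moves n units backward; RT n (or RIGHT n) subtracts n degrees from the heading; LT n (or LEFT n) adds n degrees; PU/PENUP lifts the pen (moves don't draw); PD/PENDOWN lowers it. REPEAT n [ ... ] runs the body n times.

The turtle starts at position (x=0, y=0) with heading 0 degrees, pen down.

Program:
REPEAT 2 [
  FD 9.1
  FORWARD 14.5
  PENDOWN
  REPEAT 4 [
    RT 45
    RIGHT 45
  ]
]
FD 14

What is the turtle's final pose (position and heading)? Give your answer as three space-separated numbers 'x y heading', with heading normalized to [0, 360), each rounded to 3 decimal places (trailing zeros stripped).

Executing turtle program step by step:
Start: pos=(0,0), heading=0, pen down
REPEAT 2 [
  -- iteration 1/2 --
  FD 9.1: (0,0) -> (9.1,0) [heading=0, draw]
  FD 14.5: (9.1,0) -> (23.6,0) [heading=0, draw]
  PD: pen down
  REPEAT 4 [
    -- iteration 1/4 --
    RT 45: heading 0 -> 315
    RT 45: heading 315 -> 270
    -- iteration 2/4 --
    RT 45: heading 270 -> 225
    RT 45: heading 225 -> 180
    -- iteration 3/4 --
    RT 45: heading 180 -> 135
    RT 45: heading 135 -> 90
    -- iteration 4/4 --
    RT 45: heading 90 -> 45
    RT 45: heading 45 -> 0
  ]
  -- iteration 2/2 --
  FD 9.1: (23.6,0) -> (32.7,0) [heading=0, draw]
  FD 14.5: (32.7,0) -> (47.2,0) [heading=0, draw]
  PD: pen down
  REPEAT 4 [
    -- iteration 1/4 --
    RT 45: heading 0 -> 315
    RT 45: heading 315 -> 270
    -- iteration 2/4 --
    RT 45: heading 270 -> 225
    RT 45: heading 225 -> 180
    -- iteration 3/4 --
    RT 45: heading 180 -> 135
    RT 45: heading 135 -> 90
    -- iteration 4/4 --
    RT 45: heading 90 -> 45
    RT 45: heading 45 -> 0
  ]
]
FD 14: (47.2,0) -> (61.2,0) [heading=0, draw]
Final: pos=(61.2,0), heading=0, 5 segment(s) drawn

Answer: 61.2 0 0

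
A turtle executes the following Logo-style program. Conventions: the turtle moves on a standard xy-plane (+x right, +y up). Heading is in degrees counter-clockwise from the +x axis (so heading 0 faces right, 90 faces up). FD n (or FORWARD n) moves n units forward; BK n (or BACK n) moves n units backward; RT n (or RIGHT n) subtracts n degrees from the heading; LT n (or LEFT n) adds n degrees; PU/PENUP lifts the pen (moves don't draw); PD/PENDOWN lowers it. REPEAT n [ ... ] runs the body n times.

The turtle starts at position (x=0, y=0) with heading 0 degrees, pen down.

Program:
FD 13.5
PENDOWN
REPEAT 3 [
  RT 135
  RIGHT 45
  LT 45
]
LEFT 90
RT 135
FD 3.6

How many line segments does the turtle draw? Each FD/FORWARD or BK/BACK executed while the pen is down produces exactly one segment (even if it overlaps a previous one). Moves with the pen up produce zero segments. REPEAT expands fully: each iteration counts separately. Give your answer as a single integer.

Answer: 2

Derivation:
Executing turtle program step by step:
Start: pos=(0,0), heading=0, pen down
FD 13.5: (0,0) -> (13.5,0) [heading=0, draw]
PD: pen down
REPEAT 3 [
  -- iteration 1/3 --
  RT 135: heading 0 -> 225
  RT 45: heading 225 -> 180
  LT 45: heading 180 -> 225
  -- iteration 2/3 --
  RT 135: heading 225 -> 90
  RT 45: heading 90 -> 45
  LT 45: heading 45 -> 90
  -- iteration 3/3 --
  RT 135: heading 90 -> 315
  RT 45: heading 315 -> 270
  LT 45: heading 270 -> 315
]
LT 90: heading 315 -> 45
RT 135: heading 45 -> 270
FD 3.6: (13.5,0) -> (13.5,-3.6) [heading=270, draw]
Final: pos=(13.5,-3.6), heading=270, 2 segment(s) drawn
Segments drawn: 2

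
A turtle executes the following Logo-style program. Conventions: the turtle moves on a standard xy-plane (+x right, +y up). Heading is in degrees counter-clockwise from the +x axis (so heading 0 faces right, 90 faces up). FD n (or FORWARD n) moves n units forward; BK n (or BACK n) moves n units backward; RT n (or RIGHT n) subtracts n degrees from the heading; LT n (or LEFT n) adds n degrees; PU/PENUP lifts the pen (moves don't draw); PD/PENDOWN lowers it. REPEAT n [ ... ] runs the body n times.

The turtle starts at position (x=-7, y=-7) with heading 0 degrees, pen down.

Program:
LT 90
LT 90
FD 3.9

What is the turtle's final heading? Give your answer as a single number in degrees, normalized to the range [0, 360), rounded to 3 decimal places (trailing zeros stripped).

Executing turtle program step by step:
Start: pos=(-7,-7), heading=0, pen down
LT 90: heading 0 -> 90
LT 90: heading 90 -> 180
FD 3.9: (-7,-7) -> (-10.9,-7) [heading=180, draw]
Final: pos=(-10.9,-7), heading=180, 1 segment(s) drawn

Answer: 180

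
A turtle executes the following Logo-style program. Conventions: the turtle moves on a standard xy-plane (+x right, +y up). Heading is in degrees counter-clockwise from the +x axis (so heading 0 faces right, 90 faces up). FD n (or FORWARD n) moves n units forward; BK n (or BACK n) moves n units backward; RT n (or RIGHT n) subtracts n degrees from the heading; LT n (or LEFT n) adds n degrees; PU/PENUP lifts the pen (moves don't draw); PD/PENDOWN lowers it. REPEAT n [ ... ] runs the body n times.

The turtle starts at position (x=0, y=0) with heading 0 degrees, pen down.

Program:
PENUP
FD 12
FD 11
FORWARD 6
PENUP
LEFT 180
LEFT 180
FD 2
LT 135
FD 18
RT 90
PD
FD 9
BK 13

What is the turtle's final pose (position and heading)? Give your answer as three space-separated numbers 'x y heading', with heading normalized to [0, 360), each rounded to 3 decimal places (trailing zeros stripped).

Executing turtle program step by step:
Start: pos=(0,0), heading=0, pen down
PU: pen up
FD 12: (0,0) -> (12,0) [heading=0, move]
FD 11: (12,0) -> (23,0) [heading=0, move]
FD 6: (23,0) -> (29,0) [heading=0, move]
PU: pen up
LT 180: heading 0 -> 180
LT 180: heading 180 -> 0
FD 2: (29,0) -> (31,0) [heading=0, move]
LT 135: heading 0 -> 135
FD 18: (31,0) -> (18.272,12.728) [heading=135, move]
RT 90: heading 135 -> 45
PD: pen down
FD 9: (18.272,12.728) -> (24.636,19.092) [heading=45, draw]
BK 13: (24.636,19.092) -> (15.444,9.899) [heading=45, draw]
Final: pos=(15.444,9.899), heading=45, 2 segment(s) drawn

Answer: 15.444 9.899 45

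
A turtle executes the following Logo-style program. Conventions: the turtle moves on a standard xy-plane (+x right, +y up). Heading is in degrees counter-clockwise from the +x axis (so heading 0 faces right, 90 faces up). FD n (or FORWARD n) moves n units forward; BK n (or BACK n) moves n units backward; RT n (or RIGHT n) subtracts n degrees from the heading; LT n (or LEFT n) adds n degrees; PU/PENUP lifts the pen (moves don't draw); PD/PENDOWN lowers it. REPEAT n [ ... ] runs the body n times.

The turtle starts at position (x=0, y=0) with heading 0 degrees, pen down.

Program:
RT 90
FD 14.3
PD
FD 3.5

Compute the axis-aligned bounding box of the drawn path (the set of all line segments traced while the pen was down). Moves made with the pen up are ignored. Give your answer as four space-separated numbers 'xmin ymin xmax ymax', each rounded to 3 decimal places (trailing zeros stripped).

Executing turtle program step by step:
Start: pos=(0,0), heading=0, pen down
RT 90: heading 0 -> 270
FD 14.3: (0,0) -> (0,-14.3) [heading=270, draw]
PD: pen down
FD 3.5: (0,-14.3) -> (0,-17.8) [heading=270, draw]
Final: pos=(0,-17.8), heading=270, 2 segment(s) drawn

Segment endpoints: x in {0, 0, 0}, y in {-17.8, -14.3, 0}
xmin=0, ymin=-17.8, xmax=0, ymax=0

Answer: 0 -17.8 0 0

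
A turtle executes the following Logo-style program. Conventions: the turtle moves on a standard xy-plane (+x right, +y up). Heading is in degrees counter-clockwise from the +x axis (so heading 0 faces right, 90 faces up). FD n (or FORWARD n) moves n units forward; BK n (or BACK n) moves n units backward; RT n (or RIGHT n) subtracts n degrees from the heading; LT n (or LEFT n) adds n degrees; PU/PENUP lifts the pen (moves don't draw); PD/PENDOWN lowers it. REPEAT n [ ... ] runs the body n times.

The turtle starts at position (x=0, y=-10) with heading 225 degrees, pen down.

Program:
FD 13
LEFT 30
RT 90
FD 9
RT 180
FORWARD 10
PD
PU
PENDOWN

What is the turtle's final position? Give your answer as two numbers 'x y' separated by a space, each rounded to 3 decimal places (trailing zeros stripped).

Answer: -8.226 -19.451

Derivation:
Executing turtle program step by step:
Start: pos=(0,-10), heading=225, pen down
FD 13: (0,-10) -> (-9.192,-19.192) [heading=225, draw]
LT 30: heading 225 -> 255
RT 90: heading 255 -> 165
FD 9: (-9.192,-19.192) -> (-17.886,-16.863) [heading=165, draw]
RT 180: heading 165 -> 345
FD 10: (-17.886,-16.863) -> (-8.226,-19.451) [heading=345, draw]
PD: pen down
PU: pen up
PD: pen down
Final: pos=(-8.226,-19.451), heading=345, 3 segment(s) drawn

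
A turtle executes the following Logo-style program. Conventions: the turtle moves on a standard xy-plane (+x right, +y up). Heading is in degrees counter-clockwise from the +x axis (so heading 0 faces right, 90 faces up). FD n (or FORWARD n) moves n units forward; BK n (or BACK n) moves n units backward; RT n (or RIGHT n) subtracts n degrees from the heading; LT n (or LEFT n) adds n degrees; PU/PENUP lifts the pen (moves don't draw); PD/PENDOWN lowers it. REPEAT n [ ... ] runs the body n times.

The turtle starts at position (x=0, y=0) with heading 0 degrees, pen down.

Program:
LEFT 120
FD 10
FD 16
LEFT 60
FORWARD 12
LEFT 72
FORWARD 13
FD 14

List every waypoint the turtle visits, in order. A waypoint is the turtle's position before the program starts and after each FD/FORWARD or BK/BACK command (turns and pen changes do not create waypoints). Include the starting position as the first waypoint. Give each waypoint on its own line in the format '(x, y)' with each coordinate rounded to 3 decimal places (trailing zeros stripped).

Answer: (0, 0)
(-5, 8.66)
(-13, 22.517)
(-25, 22.517)
(-29.017, 10.153)
(-33.343, -3.162)

Derivation:
Executing turtle program step by step:
Start: pos=(0,0), heading=0, pen down
LT 120: heading 0 -> 120
FD 10: (0,0) -> (-5,8.66) [heading=120, draw]
FD 16: (-5,8.66) -> (-13,22.517) [heading=120, draw]
LT 60: heading 120 -> 180
FD 12: (-13,22.517) -> (-25,22.517) [heading=180, draw]
LT 72: heading 180 -> 252
FD 13: (-25,22.517) -> (-29.017,10.153) [heading=252, draw]
FD 14: (-29.017,10.153) -> (-33.343,-3.162) [heading=252, draw]
Final: pos=(-33.343,-3.162), heading=252, 5 segment(s) drawn
Waypoints (6 total):
(0, 0)
(-5, 8.66)
(-13, 22.517)
(-25, 22.517)
(-29.017, 10.153)
(-33.343, -3.162)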